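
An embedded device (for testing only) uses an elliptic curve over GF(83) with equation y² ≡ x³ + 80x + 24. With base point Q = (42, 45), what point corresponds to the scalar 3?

Repeated addition: build up to 3Q.
2Q: tangent at (42, 45): λ = (3·42² + 80)/(2·45) ≡ 60/7. 7⁻¹ ≡ 12 (mod 83), so λ ≡ 60·12 ≡ 56.
  x = λ² - 42 - 42 = 3136 - 84 ≡ 64; y = λ·(42 - 64) - 45 ≡ 51. → (64, 51)
3Q: (64, 51) + (42, 45). λ = (45 - 51)/(42 - 64) ≡ 77/61 mod 83. 61⁻¹ ≡ 49 (mod 83), so λ ≡ 38.
  x = λ² - 64 - 42 = 1444 - 106 ≡ 10; y = λ·(64 - 10) - 51 ≡ 9. → (10, 9)

(10, 9)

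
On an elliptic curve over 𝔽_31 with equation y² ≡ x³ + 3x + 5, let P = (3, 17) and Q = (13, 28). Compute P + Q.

(19, 15)

(3, 17) + (13, 28). λ = (28 - 17)/(13 - 3) ≡ 11/10 mod 31. 10⁻¹ ≡ 28 (mod 31), so λ ≡ 29.
  x = λ² - 3 - 13 = 841 - 16 ≡ 19; y = λ·(3 - 19) - 17 ≡ 15. → (19, 15)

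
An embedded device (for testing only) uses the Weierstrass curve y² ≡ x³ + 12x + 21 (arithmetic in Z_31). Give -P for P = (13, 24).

-(13, 24) = (13, -24 mod 31) = (13, 7).

(13, 7)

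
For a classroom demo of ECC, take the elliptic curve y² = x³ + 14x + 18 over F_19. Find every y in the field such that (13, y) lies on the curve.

none

x³ + 14x + 18 = 2397 ≡ 3 (mod 19).
3 is a non-residue mod 19; no y exists.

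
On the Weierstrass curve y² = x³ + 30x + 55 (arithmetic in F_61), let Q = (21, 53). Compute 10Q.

Repeated addition: build up to 10Q.
2Q: tangent at (21, 53): λ = (3·21² + 30)/(2·53) ≡ 11/45. 45⁻¹ ≡ 19 (mod 61) since 45·19 = 855 ≡ 1, so λ ≡ 11·19 ≡ 26.
  x = λ² - 21 - 21 = 676 - 42 ≡ 24; y = λ·(21 - 24) - 53 ≡ 52. → (24, 52)
3Q: (24, 52) + (21, 53). λ = (53 - 52)/(21 - 24) ≡ 1/58 mod 61. 58⁻¹ ≡ 20 (mod 61), so λ ≡ 20.
  x = λ² - 24 - 21 = 400 - 45 ≡ 50; y = λ·(24 - 50) - 52 ≡ 38. → (50, 38)
4Q: (50, 38) + (21, 53). λ = (53 - 38)/(21 - 50) ≡ 15/32 mod 61. 32⁻¹ ≡ 21 (mod 61) since 32·21 = 672 ≡ 1, so λ ≡ 10.
  x = λ² - 50 - 21 = 100 - 71 ≡ 29; y = λ·(50 - 29) - 38 ≡ 50. → (29, 50)
5Q: (29, 50) + (21, 53). λ = (53 - 50)/(21 - 29) ≡ 3/53 mod 61. 53⁻¹ ≡ 38 (mod 61) since 53·38 = 2014 ≡ 1, so λ ≡ 53.
  x = λ² - 29 - 21 = 2809 - 50 ≡ 14; y = λ·(29 - 14) - 50 ≡ 13. → (14, 13)
6Q: (14, 13) + (21, 53). λ = (53 - 13)/(21 - 14) ≡ 40/7 mod 61. 7⁻¹ ≡ 35 (mod 61) since 7·35 = 245 ≡ 1, so λ ≡ 58.
  x = λ² - 14 - 21 = 3364 - 35 ≡ 35; y = λ·(14 - 35) - 13 ≡ 50. → (35, 50)
7Q: (35, 50) + (21, 53). λ = (53 - 50)/(21 - 35) ≡ 3/47 mod 61. 47⁻¹ ≡ 13 (mod 61), so λ ≡ 39.
  x = λ² - 35 - 21 = 1521 - 56 ≡ 1; y = λ·(35 - 1) - 50 ≡ 56. → (1, 56)
8Q: (1, 56) + (21, 53). λ = (53 - 56)/(21 - 1) ≡ 58/20 mod 61. 20⁻¹ ≡ 58 (mod 61) since 20·58 = 1160 ≡ 1, so λ ≡ 9.
  x = λ² - 1 - 21 = 81 - 22 ≡ 59; y = λ·(1 - 59) - 56 ≡ 32. → (59, 32)
9Q: (59, 32) + (21, 53). λ = (53 - 32)/(21 - 59) ≡ 21/23 mod 61. 23⁻¹ ≡ 8 (mod 61), so λ ≡ 46.
  x = λ² - 59 - 21 = 2116 - 80 ≡ 23; y = λ·(59 - 23) - 32 ≡ 38. → (23, 38)
10Q: (23, 38) + (21, 53). λ = (53 - 38)/(21 - 23) ≡ 15/59 mod 61. 59⁻¹ ≡ 30 (mod 61) since 59·30 = 1770 ≡ 1, so λ ≡ 23.
  x = λ² - 23 - 21 = 529 - 44 ≡ 58; y = λ·(23 - 58) - 38 ≡ 11. → (58, 11)

(58, 11)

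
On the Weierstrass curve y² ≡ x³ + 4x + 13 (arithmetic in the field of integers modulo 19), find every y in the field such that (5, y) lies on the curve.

x³ + 4x + 13 = 158 ≡ 6 (mod 19).
Square roots of 6 mod 19: 5 and 14 (since 5² = 25 ≡ 6).

5, 14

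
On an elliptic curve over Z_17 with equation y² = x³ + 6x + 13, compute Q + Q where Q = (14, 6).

tangent at (14, 6): λ = (3·14² + 6)/(2·6) ≡ 16/12. 12⁻¹ ≡ 10 (mod 17), so λ ≡ 16·10 ≡ 7.
  x = λ² - 14 - 14 = 49 - 28 ≡ 4; y = λ·(14 - 4) - 6 ≡ 13. → (4, 13)

(4, 13)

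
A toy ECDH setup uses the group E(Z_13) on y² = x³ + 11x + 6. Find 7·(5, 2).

Write P = (5, 2).
Repeated addition: build up to 7P.
2P: tangent at (5, 2): λ = (3·5² + 11)/(2·2) ≡ 8/4. 4⁻¹ ≡ 10 (mod 13) since 4·10 = 40 ≡ 1, so λ ≡ 8·10 ≡ 2.
  x = λ² - 5 - 5 = 4 - 10 ≡ 7; y = λ·(5 - 7) - 2 ≡ 7. → (7, 7)
3P: (7, 7) + (5, 2). λ = (2 - 7)/(5 - 7) ≡ 8/11 mod 13. 11⁻¹ ≡ 6 (mod 13) since 11·6 = 66 ≡ 1, so λ ≡ 9.
  x = λ² - 7 - 5 = 81 - 12 ≡ 4; y = λ·(7 - 4) - 7 ≡ 7. → (4, 7)
4P: (4, 7) + (5, 2). λ = (2 - 7)/(5 - 4) ≡ 8/1 mod 13. 1⁻¹ ≡ 1 (mod 13), so λ ≡ 8.
  x = λ² - 4 - 5 = 64 - 9 ≡ 3; y = λ·(4 - 3) - 7 ≡ 1. → (3, 1)
5P: (3, 1) + (5, 2). λ = (2 - 1)/(5 - 3) ≡ 1/2 mod 13. 2⁻¹ ≡ 7 (mod 13) since 2·7 = 14 ≡ 1, so λ ≡ 7.
  x = λ² - 3 - 5 = 49 - 8 ≡ 2; y = λ·(3 - 2) - 1 ≡ 6. → (2, 6)
6P: (2, 6) + (5, 2). λ = (2 - 6)/(5 - 2) ≡ 9/3 mod 13. 3⁻¹ ≡ 9 (mod 13) since 3·9 = 27 ≡ 1, so λ ≡ 3.
  x = λ² - 2 - 5 = 9 - 7 ≡ 2; y = λ·(2 - 2) - 6 ≡ 7. → (2, 7)
7P: (2, 7) + (5, 2). λ = (2 - 7)/(5 - 2) ≡ 8/3 mod 13. 3⁻¹ ≡ 9 (mod 13), so λ ≡ 7.
  x = λ² - 2 - 5 = 49 - 7 ≡ 3; y = λ·(2 - 3) - 7 ≡ 12. → (3, 12)

(3, 12)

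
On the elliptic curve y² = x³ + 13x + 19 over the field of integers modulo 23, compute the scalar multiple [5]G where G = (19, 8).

Repeated addition: build up to 5G.
2G: tangent at (19, 8): λ = (3·19² + 13)/(2·8) ≡ 15/16. 16⁻¹ ≡ 13 (mod 23), so λ ≡ 15·13 ≡ 11.
  x = λ² - 19 - 19 = 121 - 38 ≡ 14; y = λ·(19 - 14) - 8 ≡ 1. → (14, 1)
3G: (14, 1) + (19, 8). λ = (8 - 1)/(19 - 14) ≡ 7/5 mod 23. 5⁻¹ ≡ 14 (mod 23) since 5·14 = 70 ≡ 1, so λ ≡ 6.
  x = λ² - 14 - 19 = 36 - 33 ≡ 3; y = λ·(14 - 3) - 1 ≡ 19. → (3, 19)
4G: (3, 19) + (19, 8). λ = (8 - 19)/(19 - 3) ≡ 12/16 mod 23. 16⁻¹ ≡ 13 (mod 23) since 16·13 = 208 ≡ 1, so λ ≡ 18.
  x = λ² - 3 - 19 = 324 - 22 ≡ 3; y = λ·(3 - 3) - 19 ≡ 4. → (3, 4)
5G: (3, 4) + (19, 8). λ = (8 - 4)/(19 - 3) ≡ 4/16 mod 23. 16⁻¹ ≡ 13 (mod 23), so λ ≡ 6.
  x = λ² - 3 - 19 = 36 - 22 ≡ 14; y = λ·(3 - 14) - 4 ≡ 22. → (14, 22)

(14, 22)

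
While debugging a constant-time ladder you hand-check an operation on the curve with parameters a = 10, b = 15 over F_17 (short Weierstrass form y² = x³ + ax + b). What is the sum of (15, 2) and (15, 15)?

O

The two points share x = 15 and their y-coordinates satisfy 2 + 15 ≡ 0 (mod 17), so they are inverses. Their sum is ∞.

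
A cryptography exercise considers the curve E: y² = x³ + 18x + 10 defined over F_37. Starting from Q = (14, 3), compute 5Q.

(22, 18)

Double-and-add on 5 = (101)₂. Start with Q = (14, 3) for the leading 1-bit.
double: tangent at (14, 3): λ = (3·14² + 18)/(2·3) ≡ 14/6. 6⁻¹ ≡ 31 (mod 37), so λ ≡ 14·31 ≡ 27.
  x = λ² - 14 - 14 = 729 - 28 ≡ 35; y = λ·(14 - 35) - 3 ≡ 22. → (35, 22)
double: tangent at (35, 22): λ = (3·35² + 18)/(2·22) ≡ 30/7. 7⁻¹ ≡ 16 (mod 37), so λ ≡ 30·16 ≡ 36.
  x = λ² - 35 - 35 = 1296 - 70 ≡ 5; y = λ·(35 - 5) - 22 ≡ 22. → (5, 22)
add Q: (5, 22) + (14, 3). λ = (3 - 22)/(14 - 5) ≡ 18/9 mod 37. 9⁻¹ ≡ 33 (mod 37) since 9·33 = 297 ≡ 1, so λ ≡ 2.
  x = λ² - 5 - 14 = 4 - 19 ≡ 22; y = λ·(5 - 22) - 22 ≡ 18. → (22, 18)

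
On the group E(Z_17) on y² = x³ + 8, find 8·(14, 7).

Write G = (14, 7).
Repeated addition: build up to 8G.
2G: tangent at (14, 7): λ = (3·14² + 0)/(2·7) ≡ 10/14. 14⁻¹ ≡ 11 (mod 17) since 14·11 = 154 ≡ 1, so λ ≡ 10·11 ≡ 8.
  x = λ² - 14 - 14 = 64 - 28 ≡ 2; y = λ·(14 - 2) - 7 ≡ 4. → (2, 4)
3G: (2, 4) + (14, 7). λ = (7 - 4)/(14 - 2) ≡ 3/12 mod 17. 12⁻¹ ≡ 10 (mod 17), so λ ≡ 13.
  x = λ² - 2 - 14 = 169 - 16 ≡ 0; y = λ·(2 - 0) - 4 ≡ 5. → (0, 5)
4G: (0, 5) + (14, 7). λ = (7 - 5)/(14 - 0) ≡ 2/14 mod 17. 14⁻¹ ≡ 11 (mod 17) since 14·11 = 154 ≡ 1, so λ ≡ 5.
  x = λ² - 0 - 14 = 25 - 14 ≡ 11; y = λ·(0 - 11) - 5 ≡ 8. → (11, 8)
5G: (11, 8) + (14, 7). λ = (7 - 8)/(14 - 11) ≡ 16/3 mod 17. 3⁻¹ ≡ 6 (mod 17) since 3·6 = 18 ≡ 1, so λ ≡ 11.
  x = λ² - 11 - 14 = 121 - 25 ≡ 11; y = λ·(11 - 11) - 8 ≡ 9. → (11, 9)
6G: (11, 9) + (14, 7). λ = (7 - 9)/(14 - 11) ≡ 15/3 mod 17. 3⁻¹ ≡ 6 (mod 17), so λ ≡ 5.
  x = λ² - 11 - 14 = 25 - 25 ≡ 0; y = λ·(11 - 0) - 9 ≡ 12. → (0, 12)
7G: (0, 12) + (14, 7). λ = (7 - 12)/(14 - 0) ≡ 12/14 mod 17. 14⁻¹ ≡ 11 (mod 17), so λ ≡ 13.
  x = λ² - 0 - 14 = 169 - 14 ≡ 2; y = λ·(0 - 2) - 12 ≡ 13. → (2, 13)
8G: (2, 13) + (14, 7). λ = (7 - 13)/(14 - 2) ≡ 11/12 mod 17. 12⁻¹ ≡ 10 (mod 17), so λ ≡ 8.
  x = λ² - 2 - 14 = 64 - 16 ≡ 14; y = λ·(2 - 14) - 13 ≡ 10. → (14, 10)

(14, 10)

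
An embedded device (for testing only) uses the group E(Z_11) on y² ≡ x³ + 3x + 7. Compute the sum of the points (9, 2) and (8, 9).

(9, 2) + (8, 9). λ = (9 - 2)/(8 - 9) ≡ 7/10 mod 11. 10⁻¹ ≡ 10 (mod 11), so λ ≡ 4.
  x = λ² - 9 - 8 = 16 - 17 ≡ 10; y = λ·(9 - 10) - 2 ≡ 5. → (10, 5)

(10, 5)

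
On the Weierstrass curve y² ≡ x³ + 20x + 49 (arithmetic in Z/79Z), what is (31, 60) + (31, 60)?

(28, 58)

tangent at (31, 60): λ = (3·31² + 20)/(2·60) ≡ 59/41. 41⁻¹ ≡ 27 (mod 79) since 41·27 = 1107 ≡ 1, so λ ≡ 59·27 ≡ 13.
  x = λ² - 31 - 31 = 169 - 62 ≡ 28; y = λ·(31 - 28) - 60 ≡ 58. → (28, 58)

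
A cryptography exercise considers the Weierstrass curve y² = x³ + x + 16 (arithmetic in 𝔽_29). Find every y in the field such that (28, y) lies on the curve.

x³ + 1x + 16 = 21996 ≡ 14 (mod 29).
14 is a non-residue mod 29; no y exists.

none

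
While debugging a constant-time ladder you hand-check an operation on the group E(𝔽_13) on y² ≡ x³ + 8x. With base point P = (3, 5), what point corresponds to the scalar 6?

Repeated addition: build up to 6P.
2P: tangent at (3, 5): λ = (3·3² + 8)/(2·5) ≡ 9/10. 10⁻¹ ≡ 4 (mod 13), so λ ≡ 9·4 ≡ 10.
  x = λ² - 3 - 3 = 100 - 6 ≡ 3; y = λ·(3 - 3) - 5 ≡ 8. → (3, 8)
3P: (3, 8) + (3, 5): same x and y₁ ≡ -y₂, so the sum is ∞.
4P: ∞ + (3, 5) = (3, 5) (identity).
5P: tangent at (3, 5): λ = (3·3² + 8)/(2·5) ≡ 9/10. 10⁻¹ ≡ 4 (mod 13), so λ ≡ 9·4 ≡ 10.
  x = λ² - 3 - 3 = 100 - 6 ≡ 3; y = λ·(3 - 3) - 5 ≡ 8. → (3, 8)
6P: (3, 8) + (3, 5): same x and y₁ ≡ -y₂, so the sum is ∞.

O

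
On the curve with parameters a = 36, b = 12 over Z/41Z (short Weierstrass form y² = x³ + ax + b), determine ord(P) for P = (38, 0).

2

2P: (38, 0) + (38, 0): same x and y₁ ≡ -y₂, so the sum is O.
2P = O, so the order is 2.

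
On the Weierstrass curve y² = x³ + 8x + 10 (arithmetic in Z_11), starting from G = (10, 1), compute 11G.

Repeated addition: build up to 11G.
2G: tangent at (10, 1): λ = (3·10² + 8)/(2·1) ≡ 0/2. 2⁻¹ ≡ 6 (mod 11), so λ ≡ 0·6 ≡ 0.
  x = λ² - 10 - 10 = 0 - 20 ≡ 2; y = λ·(10 - 2) - 1 ≡ 10. → (2, 10)
3G: (2, 10) + (10, 1). λ = (1 - 10)/(10 - 2) ≡ 2/8 mod 11. 8⁻¹ ≡ 7 (mod 11) since 8·7 = 56 ≡ 1, so λ ≡ 3.
  x = λ² - 2 - 10 = 9 - 12 ≡ 8; y = λ·(2 - 8) - 10 ≡ 5. → (8, 5)
4G: (8, 5) + (10, 1). λ = (1 - 5)/(10 - 8) ≡ 7/2 mod 11. 2⁻¹ ≡ 6 (mod 11), so λ ≡ 9.
  x = λ² - 8 - 10 = 81 - 18 ≡ 8; y = λ·(8 - 8) - 5 ≡ 6. → (8, 6)
5G: (8, 6) + (10, 1). λ = (1 - 6)/(10 - 8) ≡ 6/2 mod 11. 2⁻¹ ≡ 6 (mod 11), so λ ≡ 3.
  x = λ² - 8 - 10 = 9 - 18 ≡ 2; y = λ·(8 - 2) - 6 ≡ 1. → (2, 1)
6G: (2, 1) + (10, 1). λ = (1 - 1)/(10 - 2) ≡ 0/8 mod 11. 8⁻¹ ≡ 7 (mod 11), so λ ≡ 0.
  x = λ² - 2 - 10 = 0 - 12 ≡ 10; y = λ·(2 - 10) - 1 ≡ 10. → (10, 10)
7G: (10, 10) + (10, 1): same x and y₁ ≡ -y₂, so the sum is the point at infinity.
8G: the point at infinity + (10, 1) = (10, 1) (identity).
9G: tangent at (10, 1): λ = (3·10² + 8)/(2·1) ≡ 0/2. 2⁻¹ ≡ 6 (mod 11), so λ ≡ 0·6 ≡ 0.
  x = λ² - 10 - 10 = 0 - 20 ≡ 2; y = λ·(10 - 2) - 1 ≡ 10. → (2, 10)
10G: (2, 10) + (10, 1). λ = (1 - 10)/(10 - 2) ≡ 2/8 mod 11. 8⁻¹ ≡ 7 (mod 11), so λ ≡ 3.
  x = λ² - 2 - 10 = 9 - 12 ≡ 8; y = λ·(2 - 8) - 10 ≡ 5. → (8, 5)
11G: (8, 5) + (10, 1). λ = (1 - 5)/(10 - 8) ≡ 7/2 mod 11. 2⁻¹ ≡ 6 (mod 11) since 2·6 = 12 ≡ 1, so λ ≡ 9.
  x = λ² - 8 - 10 = 81 - 18 ≡ 8; y = λ·(8 - 8) - 5 ≡ 6. → (8, 6)

(8, 6)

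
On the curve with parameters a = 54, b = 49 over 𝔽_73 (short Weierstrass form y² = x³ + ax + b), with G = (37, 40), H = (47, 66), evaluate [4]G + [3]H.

(72, 40)

First 4G:
Double-and-add on 4 = (100)₂. Start with G = (37, 40) for the leading 1-bit.
double: tangent at (37, 40): λ = (3·37² + 54)/(2·40) ≡ 0/7. 7⁻¹ ≡ 21 (mod 73) since 7·21 = 147 ≡ 1, so λ ≡ 0·21 ≡ 0.
  x = λ² - 37 - 37 = 0 - 74 ≡ 72; y = λ·(37 - 72) - 40 ≡ 33. → (72, 33)
double: tangent at (72, 33): λ = (3·72² + 54)/(2·33) ≡ 57/66. 66⁻¹ ≡ 52 (mod 73), so λ ≡ 57·52 ≡ 44.
  x = λ² - 72 - 72 = 1936 - 144 ≡ 40; y = λ·(72 - 40) - 33 ≡ 61. → (40, 61)
4G = (40, 61).
Next 3H:
Repeated addition: build up to 3H.
2H: tangent at (47, 66): λ = (3·47² + 54)/(2·66) ≡ 38/59. 59⁻¹ ≡ 26 (mod 73), so λ ≡ 38·26 ≡ 39.
  x = λ² - 47 - 47 = 1521 - 94 ≡ 40; y = λ·(47 - 40) - 66 ≡ 61. → (40, 61)
3H: (40, 61) + (47, 66). λ = (66 - 61)/(47 - 40) ≡ 5/7 mod 73. 7⁻¹ ≡ 21 (mod 73), so λ ≡ 32.
  x = λ² - 40 - 47 = 1024 - 87 ≡ 61; y = λ·(40 - 61) - 61 ≡ 70. → (61, 70)
3H = (61, 70).
Finally 4G + 3H:
(40, 61) + (61, 70). λ = (70 - 61)/(61 - 40) ≡ 9/21 mod 73. 21⁻¹ ≡ 7 (mod 73), so λ ≡ 63.
  x = λ² - 40 - 61 = 3969 - 101 ≡ 72; y = λ·(40 - 72) - 61 ≡ 40. → (72, 40)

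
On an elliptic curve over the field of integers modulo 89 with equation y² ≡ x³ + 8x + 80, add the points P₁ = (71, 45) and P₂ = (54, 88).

(71, 45) + (54, 88). λ = (88 - 45)/(54 - 71) ≡ 43/72 mod 89. 72⁻¹ ≡ 68 (mod 89) since 72·68 = 4896 ≡ 1, so λ ≡ 76.
  x = λ² - 71 - 54 = 5776 - 125 ≡ 44; y = λ·(71 - 44) - 45 ≡ 49. → (44, 49)

(44, 49)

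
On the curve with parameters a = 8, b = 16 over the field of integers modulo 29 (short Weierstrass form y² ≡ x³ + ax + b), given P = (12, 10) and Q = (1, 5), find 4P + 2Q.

(16, 21)

First 4P:
Repeated addition: build up to 4P.
2P: tangent at (12, 10): λ = (3·12² + 8)/(2·10) ≡ 5/20. 20⁻¹ ≡ 16 (mod 29), so λ ≡ 5·16 ≡ 22.
  x = λ² - 12 - 12 = 484 - 24 ≡ 25; y = λ·(12 - 25) - 10 ≡ 23. → (25, 23)
3P: (25, 23) + (12, 10). λ = (10 - 23)/(12 - 25) ≡ 16/16 mod 29. 16⁻¹ ≡ 20 (mod 29), so λ ≡ 1.
  x = λ² - 25 - 12 = 1 - 37 ≡ 22; y = λ·(25 - 22) - 23 ≡ 9. → (22, 9)
4P: (22, 9) + (12, 10). λ = (10 - 9)/(12 - 22) ≡ 1/19 mod 29. 19⁻¹ ≡ 26 (mod 29), so λ ≡ 26.
  x = λ² - 22 - 12 = 676 - 34 ≡ 4; y = λ·(22 - 4) - 9 ≡ 24. → (4, 24)
4P = (4, 24).
Next 2Q:
Repeated addition: build up to 2Q.
2Q: tangent at (1, 5): λ = (3·1² + 8)/(2·5) ≡ 11/10. 10⁻¹ ≡ 3 (mod 29), so λ ≡ 11·3 ≡ 4.
  x = λ² - 1 - 1 = 16 - 2 ≡ 14; y = λ·(1 - 14) - 5 ≡ 1. → (14, 1)
2Q = (14, 1).
Finally 4P + 2Q:
(4, 24) + (14, 1). λ = (1 - 24)/(14 - 4) ≡ 6/10 mod 29. 10⁻¹ ≡ 3 (mod 29), so λ ≡ 18.
  x = λ² - 4 - 14 = 324 - 18 ≡ 16; y = λ·(4 - 16) - 24 ≡ 21. → (16, 21)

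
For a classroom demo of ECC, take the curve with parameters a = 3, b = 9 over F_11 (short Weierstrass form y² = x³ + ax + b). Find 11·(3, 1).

Write Q = (3, 1).
Double-and-add on 11 = (1011)₂. Start with Q = (3, 1) for the leading 1-bit.
double: tangent at (3, 1): λ = (3·3² + 3)/(2·1) ≡ 8/2. 2⁻¹ ≡ 6 (mod 11) since 2·6 = 12 ≡ 1, so λ ≡ 8·6 ≡ 4.
  x = λ² - 3 - 3 = 16 - 6 ≡ 10; y = λ·(3 - 10) - 1 ≡ 4. → (10, 4)
double: tangent at (10, 4): λ = (3·10² + 3)/(2·4) ≡ 6/8. 8⁻¹ ≡ 7 (mod 11), so λ ≡ 6·7 ≡ 9.
  x = λ² - 10 - 10 = 81 - 20 ≡ 6; y = λ·(10 - 6) - 4 ≡ 10. → (6, 10)
add Q: (6, 10) + (3, 1). λ = (1 - 10)/(3 - 6) ≡ 2/8 mod 11. 8⁻¹ ≡ 7 (mod 11), so λ ≡ 3.
  x = λ² - 6 - 3 = 9 - 9 ≡ 0; y = λ·(6 - 0) - 10 ≡ 8. → (0, 8)
double: tangent at (0, 8): λ = (3·0² + 3)/(2·8) ≡ 3/5. 5⁻¹ ≡ 9 (mod 11), so λ ≡ 3·9 ≡ 5.
  x = λ² - 0 - 0 = 25 - 0 ≡ 3; y = λ·(0 - 3) - 8 ≡ 10. → (3, 10)
add Q: (3, 10) + (3, 1): same x and y₁ ≡ -y₂, so the sum is O.

O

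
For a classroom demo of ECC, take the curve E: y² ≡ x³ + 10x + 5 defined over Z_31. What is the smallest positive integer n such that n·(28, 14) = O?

2P: tangent at (28, 14): λ = (3·28² + 10)/(2·14) ≡ 6/28. 28⁻¹ ≡ 10 (mod 31), so λ ≡ 6·10 ≡ 29.
  x = λ² - 28 - 28 = 841 - 56 ≡ 10; y = λ·(28 - 10) - 14 ≡ 12. → (10, 12)
3P: (10, 12) + (28, 14). λ = (14 - 12)/(28 - 10) ≡ 2/18 mod 31. 18⁻¹ ≡ 19 (mod 31) since 18·19 = 342 ≡ 1, so λ ≡ 7.
  x = λ² - 10 - 28 = 49 - 38 ≡ 11; y = λ·(10 - 11) - 12 ≡ 12. → (11, 12)
4P: (11, 12) + (28, 14). λ = (14 - 12)/(28 - 11) ≡ 2/17 mod 31. 17⁻¹ ≡ 11 (mod 31), so λ ≡ 22.
  x = λ² - 11 - 28 = 484 - 39 ≡ 11; y = λ·(11 - 11) - 12 ≡ 19. → (11, 19)
5P: (11, 19) + (28, 14). λ = (14 - 19)/(28 - 11) ≡ 26/17 mod 31. 17⁻¹ ≡ 11 (mod 31), so λ ≡ 7.
  x = λ² - 11 - 28 = 49 - 39 ≡ 10; y = λ·(11 - 10) - 19 ≡ 19. → (10, 19)
6P: (10, 19) + (28, 14). λ = (14 - 19)/(28 - 10) ≡ 26/18 mod 31. 18⁻¹ ≡ 19 (mod 31), so λ ≡ 29.
  x = λ² - 10 - 28 = 841 - 38 ≡ 28; y = λ·(10 - 28) - 19 ≡ 17. → (28, 17)
7P: (28, 17) + (28, 14): same x and y₁ ≡ -y₂, so the sum is O.
7P = O, so the order is 7.

7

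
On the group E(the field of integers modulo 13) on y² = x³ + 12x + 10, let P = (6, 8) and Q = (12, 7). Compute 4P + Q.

First 4P:
Double-and-add on 4 = (100)₂. Start with P = (6, 8) for the leading 1-bit.
double: tangent at (6, 8): λ = (3·6² + 12)/(2·8) ≡ 3/3. 3⁻¹ ≡ 9 (mod 13), so λ ≡ 3·9 ≡ 1.
  x = λ² - 6 - 6 = 1 - 12 ≡ 2; y = λ·(6 - 2) - 8 ≡ 9. → (2, 9)
double: tangent at (2, 9): λ = (3·2² + 12)/(2·9) ≡ 11/5. 5⁻¹ ≡ 8 (mod 13), so λ ≡ 11·8 ≡ 10.
  x = λ² - 2 - 2 = 100 - 4 ≡ 5; y = λ·(2 - 5) - 9 ≡ 0. → (5, 0)
4P = (5, 0).
Finally 4P + Q:
(5, 0) + (12, 7). λ = (7 - 0)/(12 - 5) ≡ 7/7 mod 13. 7⁻¹ ≡ 2 (mod 13), so λ ≡ 1.
  x = λ² - 5 - 12 = 1 - 17 ≡ 10; y = λ·(5 - 10) - 0 ≡ 8. → (10, 8)

(10, 8)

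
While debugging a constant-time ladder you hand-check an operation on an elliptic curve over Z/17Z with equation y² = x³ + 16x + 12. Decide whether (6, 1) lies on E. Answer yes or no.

y² = 1² ≡ 1; x³ + 16x + 12 = 324 ≡ 1 (mod 17). 1 = 1.

yes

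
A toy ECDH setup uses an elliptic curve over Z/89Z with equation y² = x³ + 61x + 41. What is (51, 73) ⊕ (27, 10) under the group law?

(61, 12)

(51, 73) + (27, 10). λ = (10 - 73)/(27 - 51) ≡ 26/65 mod 89. 65⁻¹ ≡ 63 (mod 89), so λ ≡ 36.
  x = λ² - 51 - 27 = 1296 - 78 ≡ 61; y = λ·(51 - 61) - 73 ≡ 12. → (61, 12)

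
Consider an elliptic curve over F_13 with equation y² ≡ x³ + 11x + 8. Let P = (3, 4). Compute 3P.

(8, 6)

Repeated addition: build up to 3P.
2P: tangent at (3, 4): λ = (3·3² + 11)/(2·4) ≡ 12/8. 8⁻¹ ≡ 5 (mod 13) since 8·5 = 40 ≡ 1, so λ ≡ 12·5 ≡ 8.
  x = λ² - 3 - 3 = 64 - 6 ≡ 6; y = λ·(3 - 6) - 4 ≡ 11. → (6, 11)
3P: (6, 11) + (3, 4). λ = (4 - 11)/(3 - 6) ≡ 6/10 mod 13. 10⁻¹ ≡ 4 (mod 13), so λ ≡ 11.
  x = λ² - 6 - 3 = 121 - 9 ≡ 8; y = λ·(6 - 8) - 11 ≡ 6. → (8, 6)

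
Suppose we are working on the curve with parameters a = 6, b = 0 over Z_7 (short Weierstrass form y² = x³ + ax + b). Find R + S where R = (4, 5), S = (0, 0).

(5, 6)

(4, 5) + (0, 0). λ = (0 - 5)/(0 - 4) ≡ 2/3 mod 7. 3⁻¹ ≡ 5 (mod 7), so λ ≡ 3.
  x = λ² - 4 - 0 = 9 - 4 ≡ 5; y = λ·(4 - 5) - 5 ≡ 6. → (5, 6)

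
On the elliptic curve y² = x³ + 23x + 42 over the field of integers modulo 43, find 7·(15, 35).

(23, 28)

Write Q = (15, 35).
Repeated addition: build up to 7Q.
2Q: tangent at (15, 35): λ = (3·15² + 23)/(2·35) ≡ 10/27. 27⁻¹ ≡ 8 (mod 43), so λ ≡ 10·8 ≡ 37.
  x = λ² - 15 - 15 = 1369 - 30 ≡ 6; y = λ·(15 - 6) - 35 ≡ 40. → (6, 40)
3Q: (6, 40) + (15, 35). λ = (35 - 40)/(15 - 6) ≡ 38/9 mod 43. 9⁻¹ ≡ 24 (mod 43), so λ ≡ 9.
  x = λ² - 6 - 15 = 81 - 21 ≡ 17; y = λ·(6 - 17) - 40 ≡ 33. → (17, 33)
4Q: (17, 33) + (15, 35). λ = (35 - 33)/(15 - 17) ≡ 2/41 mod 43. 41⁻¹ ≡ 21 (mod 43) since 41·21 = 861 ≡ 1, so λ ≡ 42.
  x = λ² - 17 - 15 = 1764 - 32 ≡ 12; y = λ·(17 - 12) - 33 ≡ 5. → (12, 5)
5Q: (12, 5) + (15, 35). λ = (35 - 5)/(15 - 12) ≡ 30/3 mod 43. 3⁻¹ ≡ 29 (mod 43), so λ ≡ 10.
  x = λ² - 12 - 15 = 100 - 27 ≡ 30; y = λ·(12 - 30) - 5 ≡ 30. → (30, 30)
6Q: (30, 30) + (15, 35). λ = (35 - 30)/(15 - 30) ≡ 5/28 mod 43. 28⁻¹ ≡ 20 (mod 43) since 28·20 = 560 ≡ 1, so λ ≡ 14.
  x = λ² - 30 - 15 = 196 - 45 ≡ 22; y = λ·(30 - 22) - 30 ≡ 39. → (22, 39)
7Q: (22, 39) + (15, 35). λ = (35 - 39)/(15 - 22) ≡ 39/36 mod 43. 36⁻¹ ≡ 6 (mod 43) since 36·6 = 216 ≡ 1, so λ ≡ 19.
  x = λ² - 22 - 15 = 361 - 37 ≡ 23; y = λ·(22 - 23) - 39 ≡ 28. → (23, 28)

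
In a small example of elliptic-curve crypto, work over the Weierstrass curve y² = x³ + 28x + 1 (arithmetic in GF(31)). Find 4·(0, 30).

(16, 9)

Write Q = (0, 30).
Double-and-add on 4 = (100)₂. Start with Q = (0, 30) for the leading 1-bit.
double: tangent at (0, 30): λ = (3·0² + 28)/(2·30) ≡ 28/29. 29⁻¹ ≡ 15 (mod 31) since 29·15 = 435 ≡ 1, so λ ≡ 28·15 ≡ 17.
  x = λ² - 0 - 0 = 289 - 0 ≡ 10; y = λ·(0 - 10) - 30 ≡ 17. → (10, 17)
double: tangent at (10, 17): λ = (3·10² + 28)/(2·17) ≡ 18/3. 3⁻¹ ≡ 21 (mod 31), so λ ≡ 18·21 ≡ 6.
  x = λ² - 10 - 10 = 36 - 20 ≡ 16; y = λ·(10 - 16) - 17 ≡ 9. → (16, 9)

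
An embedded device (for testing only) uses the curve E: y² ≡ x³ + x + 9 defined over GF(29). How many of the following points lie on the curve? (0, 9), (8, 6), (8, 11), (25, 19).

(0, 9): 9² ≡ 23, rhs ≡ 9 → off.
(8, 6): 6² ≡ 7, rhs ≡ 7 → on.
(8, 11): 11² ≡ 5, rhs ≡ 7 → off.
(25, 19): 19² ≡ 13, rhs ≡ 28 → off.

1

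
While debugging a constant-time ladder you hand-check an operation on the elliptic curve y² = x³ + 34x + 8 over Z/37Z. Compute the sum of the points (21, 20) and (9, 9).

(21, 20) + (9, 9). λ = (9 - 20)/(9 - 21) ≡ 26/25 mod 37. 25⁻¹ ≡ 3 (mod 37), so λ ≡ 4.
  x = λ² - 21 - 9 = 16 - 30 ≡ 23; y = λ·(21 - 23) - 20 ≡ 9. → (23, 9)

(23, 9)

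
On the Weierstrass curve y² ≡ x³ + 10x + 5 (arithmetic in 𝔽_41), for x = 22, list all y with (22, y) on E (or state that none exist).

x³ + 10x + 5 = 10873 ≡ 8 (mod 41).
Square roots of 8 mod 41: 7 and 34 (since 7² = 49 ≡ 8).

7, 34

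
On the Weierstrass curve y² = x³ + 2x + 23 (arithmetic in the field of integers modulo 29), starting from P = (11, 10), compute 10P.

Repeated addition: build up to 10P.
2P: tangent at (11, 10): λ = (3·11² + 2)/(2·10) ≡ 17/20. 20⁻¹ ≡ 16 (mod 29) since 20·16 = 320 ≡ 1, so λ ≡ 17·16 ≡ 11.
  x = λ² - 11 - 11 = 121 - 22 ≡ 12; y = λ·(11 - 12) - 10 ≡ 8. → (12, 8)
3P: (12, 8) + (11, 10). λ = (10 - 8)/(11 - 12) ≡ 2/28 mod 29. 28⁻¹ ≡ 28 (mod 29), so λ ≡ 27.
  x = λ² - 12 - 11 = 729 - 23 ≡ 10; y = λ·(12 - 10) - 8 ≡ 17. → (10, 17)
4P: (10, 17) + (11, 10). λ = (10 - 17)/(11 - 10) ≡ 22/1 mod 29. 1⁻¹ ≡ 1 (mod 29), so λ ≡ 22.
  x = λ² - 10 - 11 = 484 - 21 ≡ 28; y = λ·(10 - 28) - 17 ≡ 22. → (28, 22)
5P: (28, 22) + (11, 10). λ = (10 - 22)/(11 - 28) ≡ 17/12 mod 29. 12⁻¹ ≡ 17 (mod 29), so λ ≡ 28.
  x = λ² - 28 - 11 = 784 - 39 ≡ 20; y = λ·(28 - 20) - 22 ≡ 28. → (20, 28)
6P: (20, 28) + (11, 10). λ = (10 - 28)/(11 - 20) ≡ 11/20 mod 29. 20⁻¹ ≡ 16 (mod 29), so λ ≡ 2.
  x = λ² - 20 - 11 = 4 - 31 ≡ 2; y = λ·(20 - 2) - 28 ≡ 8. → (2, 8)
7P: (2, 8) + (11, 10). λ = (10 - 8)/(11 - 2) ≡ 2/9 mod 29. 9⁻¹ ≡ 13 (mod 29) since 9·13 = 117 ≡ 1, so λ ≡ 26.
  x = λ² - 2 - 11 = 676 - 13 ≡ 25; y = λ·(2 - 25) - 8 ≡ 3. → (25, 3)
8P: (25, 3) + (11, 10). λ = (10 - 3)/(11 - 25) ≡ 7/15 mod 29. 15⁻¹ ≡ 2 (mod 29), so λ ≡ 14.
  x = λ² - 25 - 11 = 196 - 36 ≡ 15; y = λ·(25 - 15) - 3 ≡ 21. → (15, 21)
9P: (15, 21) + (11, 10). λ = (10 - 21)/(11 - 15) ≡ 18/25 mod 29. 25⁻¹ ≡ 7 (mod 29), so λ ≡ 10.
  x = λ² - 15 - 11 = 100 - 26 ≡ 16; y = λ·(15 - 16) - 21 ≡ 27. → (16, 27)
10P: (16, 27) + (11, 10). λ = (10 - 27)/(11 - 16) ≡ 12/24 mod 29. 24⁻¹ ≡ 23 (mod 29) since 24·23 = 552 ≡ 1, so λ ≡ 15.
  x = λ² - 16 - 11 = 225 - 27 ≡ 24; y = λ·(16 - 24) - 27 ≡ 27. → (24, 27)

(24, 27)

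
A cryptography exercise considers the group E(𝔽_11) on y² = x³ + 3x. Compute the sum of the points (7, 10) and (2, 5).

(3, 5)

(7, 10) + (2, 5). λ = (5 - 10)/(2 - 7) ≡ 6/6 mod 11. 6⁻¹ ≡ 2 (mod 11), so λ ≡ 1.
  x = λ² - 7 - 2 = 1 - 9 ≡ 3; y = λ·(7 - 3) - 10 ≡ 5. → (3, 5)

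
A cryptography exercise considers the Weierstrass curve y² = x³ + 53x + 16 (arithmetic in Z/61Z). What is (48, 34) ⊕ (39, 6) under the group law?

(48, 34) + (39, 6). λ = (6 - 34)/(39 - 48) ≡ 33/52 mod 61. 52⁻¹ ≡ 27 (mod 61), so λ ≡ 37.
  x = λ² - 48 - 39 = 1369 - 87 ≡ 1; y = λ·(48 - 1) - 34 ≡ 58. → (1, 58)

(1, 58)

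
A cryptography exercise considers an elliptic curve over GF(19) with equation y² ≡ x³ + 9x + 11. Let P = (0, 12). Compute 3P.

Repeated addition: build up to 3P.
2P: tangent at (0, 12): λ = (3·0² + 9)/(2·12) ≡ 9/5. 5⁻¹ ≡ 4 (mod 19), so λ ≡ 9·4 ≡ 17.
  x = λ² - 0 - 0 = 289 - 0 ≡ 4; y = λ·(0 - 4) - 12 ≡ 15. → (4, 15)
3P: (4, 15) + (0, 12). λ = (12 - 15)/(0 - 4) ≡ 16/15 mod 19. 15⁻¹ ≡ 14 (mod 19), so λ ≡ 15.
  x = λ² - 4 - 0 = 225 - 4 ≡ 12; y = λ·(4 - 12) - 15 ≡ 17. → (12, 17)

(12, 17)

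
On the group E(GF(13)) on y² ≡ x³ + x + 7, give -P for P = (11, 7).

-(11, 7) = (11, -7 mod 13) = (11, 6).

(11, 6)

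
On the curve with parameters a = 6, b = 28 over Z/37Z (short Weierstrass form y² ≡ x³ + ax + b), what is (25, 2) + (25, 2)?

tangent at (25, 2): λ = (3·25² + 6)/(2·2) ≡ 31/4. 4⁻¹ ≡ 28 (mod 37), so λ ≡ 31·28 ≡ 17.
  x = λ² - 25 - 25 = 289 - 50 ≡ 17; y = λ·(25 - 17) - 2 ≡ 23. → (17, 23)

(17, 23)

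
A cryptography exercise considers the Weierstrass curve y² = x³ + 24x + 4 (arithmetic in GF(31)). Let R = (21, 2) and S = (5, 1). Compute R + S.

(21, 2) + (5, 1). λ = (1 - 2)/(5 - 21) ≡ 30/15 mod 31. 15⁻¹ ≡ 29 (mod 31) since 15·29 = 435 ≡ 1, so λ ≡ 2.
  x = λ² - 21 - 5 = 4 - 26 ≡ 9; y = λ·(21 - 9) - 2 ≡ 22. → (9, 22)

(9, 22)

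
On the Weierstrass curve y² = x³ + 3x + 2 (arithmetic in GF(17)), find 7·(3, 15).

Write P = (3, 15).
Repeated addition: build up to 7P.
2P: tangent at (3, 15): λ = (3·3² + 3)/(2·15) ≡ 13/13. 13⁻¹ ≡ 4 (mod 17), so λ ≡ 13·4 ≡ 1.
  x = λ² - 3 - 3 = 1 - 6 ≡ 12; y = λ·(3 - 12) - 15 ≡ 10. → (12, 10)
3P: (12, 10) + (3, 15). λ = (15 - 10)/(3 - 12) ≡ 5/8 mod 17. 8⁻¹ ≡ 15 (mod 17) since 8·15 = 120 ≡ 1, so λ ≡ 7.
  x = λ² - 12 - 3 = 49 - 15 ≡ 0; y = λ·(12 - 0) - 10 ≡ 6. → (0, 6)
4P: (0, 6) + (3, 15). λ = (15 - 6)/(3 - 0) ≡ 9/3 mod 17. 3⁻¹ ≡ 6 (mod 17) since 3·6 = 18 ≡ 1, so λ ≡ 3.
  x = λ² - 0 - 3 = 9 - 3 ≡ 6; y = λ·(0 - 6) - 6 ≡ 10. → (6, 10)
5P: (6, 10) + (3, 15). λ = (15 - 10)/(3 - 6) ≡ 5/14 mod 17. 14⁻¹ ≡ 11 (mod 17), so λ ≡ 4.
  x = λ² - 6 - 3 = 16 - 9 ≡ 7; y = λ·(6 - 7) - 10 ≡ 3. → (7, 3)
6P: (7, 3) + (3, 15). λ = (15 - 3)/(3 - 7) ≡ 12/13 mod 17. 13⁻¹ ≡ 4 (mod 17), so λ ≡ 14.
  x = λ² - 7 - 3 = 196 - 10 ≡ 16; y = λ·(7 - 16) - 3 ≡ 7. → (16, 7)
7P: (16, 7) + (3, 15). λ = (15 - 7)/(3 - 16) ≡ 8/4 mod 17. 4⁻¹ ≡ 13 (mod 17), so λ ≡ 2.
  x = λ² - 16 - 3 = 4 - 19 ≡ 2; y = λ·(16 - 2) - 7 ≡ 4. → (2, 4)

(2, 4)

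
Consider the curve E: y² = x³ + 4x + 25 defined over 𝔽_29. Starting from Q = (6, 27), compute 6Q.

(24, 24)

Repeated addition: build up to 6Q.
2Q: tangent at (6, 27): λ = (3·6² + 4)/(2·27) ≡ 25/25. 25⁻¹ ≡ 7 (mod 29) since 25·7 = 175 ≡ 1, so λ ≡ 25·7 ≡ 1.
  x = λ² - 6 - 6 = 1 - 12 ≡ 18; y = λ·(6 - 18) - 27 ≡ 19. → (18, 19)
3Q: (18, 19) + (6, 27). λ = (27 - 19)/(6 - 18) ≡ 8/17 mod 29. 17⁻¹ ≡ 12 (mod 29), so λ ≡ 9.
  x = λ² - 18 - 6 = 81 - 24 ≡ 28; y = λ·(18 - 28) - 19 ≡ 7. → (28, 7)
4Q: (28, 7) + (6, 27). λ = (27 - 7)/(6 - 28) ≡ 20/7 mod 29. 7⁻¹ ≡ 25 (mod 29) since 7·25 = 175 ≡ 1, so λ ≡ 7.
  x = λ² - 28 - 6 = 49 - 34 ≡ 15; y = λ·(28 - 15) - 7 ≡ 26. → (15, 26)
5Q: (15, 26) + (6, 27). λ = (27 - 26)/(6 - 15) ≡ 1/20 mod 29. 20⁻¹ ≡ 16 (mod 29), so λ ≡ 16.
  x = λ² - 15 - 6 = 256 - 21 ≡ 3; y = λ·(15 - 3) - 26 ≡ 21. → (3, 21)
6Q: (3, 21) + (6, 27). λ = (27 - 21)/(6 - 3) ≡ 6/3 mod 29. 3⁻¹ ≡ 10 (mod 29) since 3·10 = 30 ≡ 1, so λ ≡ 2.
  x = λ² - 3 - 6 = 4 - 9 ≡ 24; y = λ·(3 - 24) - 21 ≡ 24. → (24, 24)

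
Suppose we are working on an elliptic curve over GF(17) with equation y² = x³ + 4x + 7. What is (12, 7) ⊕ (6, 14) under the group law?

(12, 7) + (6, 14). λ = (14 - 7)/(6 - 12) ≡ 7/11 mod 17. 11⁻¹ ≡ 14 (mod 17), so λ ≡ 13.
  x = λ² - 12 - 6 = 169 - 18 ≡ 15; y = λ·(12 - 15) - 7 ≡ 5. → (15, 5)

(15, 5)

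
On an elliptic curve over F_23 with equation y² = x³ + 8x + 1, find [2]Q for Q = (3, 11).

tangent at (3, 11): λ = (3·3² + 8)/(2·11) ≡ 12/22. 22⁻¹ ≡ 22 (mod 23), so λ ≡ 12·22 ≡ 11.
  x = λ² - 3 - 3 = 121 - 6 ≡ 0; y = λ·(3 - 0) - 11 ≡ 22. → (0, 22)

(0, 22)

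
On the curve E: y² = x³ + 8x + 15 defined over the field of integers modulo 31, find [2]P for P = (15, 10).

tangent at (15, 10): λ = (3·15² + 8)/(2·10) ≡ 1/20. 20⁻¹ ≡ 14 (mod 31), so λ ≡ 1·14 ≡ 14.
  x = λ² - 15 - 15 = 196 - 30 ≡ 11; y = λ·(15 - 11) - 10 ≡ 15. → (11, 15)

(11, 15)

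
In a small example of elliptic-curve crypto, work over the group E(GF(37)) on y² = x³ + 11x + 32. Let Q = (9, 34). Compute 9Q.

Repeated addition: build up to 9Q.
2Q: tangent at (9, 34): λ = (3·9² + 11)/(2·34) ≡ 32/31. 31⁻¹ ≡ 6 (mod 37), so λ ≡ 32·6 ≡ 7.
  x = λ² - 9 - 9 = 49 - 18 ≡ 31; y = λ·(9 - 31) - 34 ≡ 34. → (31, 34)
3Q: (31, 34) + (9, 34). λ = (34 - 34)/(9 - 31) ≡ 0/15 mod 37. 15⁻¹ ≡ 5 (mod 37), so λ ≡ 0.
  x = λ² - 31 - 9 = 0 - 40 ≡ 34; y = λ·(31 - 34) - 34 ≡ 3. → (34, 3)
4Q: (34, 3) + (9, 34). λ = (34 - 3)/(9 - 34) ≡ 31/12 mod 37. 12⁻¹ ≡ 34 (mod 37) since 12·34 = 408 ≡ 1, so λ ≡ 18.
  x = λ² - 34 - 9 = 324 - 43 ≡ 22; y = λ·(34 - 22) - 3 ≡ 28. → (22, 28)
5Q: (22, 28) + (9, 34). λ = (34 - 28)/(9 - 22) ≡ 6/24 mod 37. 24⁻¹ ≡ 17 (mod 37) since 24·17 = 408 ≡ 1, so λ ≡ 28.
  x = λ² - 22 - 9 = 784 - 31 ≡ 13; y = λ·(22 - 13) - 28 ≡ 2. → (13, 2)
6Q: (13, 2) + (9, 34). λ = (34 - 2)/(9 - 13) ≡ 32/33 mod 37. 33⁻¹ ≡ 9 (mod 37), so λ ≡ 29.
  x = λ² - 13 - 9 = 841 - 22 ≡ 5; y = λ·(13 - 5) - 2 ≡ 8. → (5, 8)
7Q: (5, 8) + (9, 34). λ = (34 - 8)/(9 - 5) ≡ 26/4 mod 37. 4⁻¹ ≡ 28 (mod 37), so λ ≡ 25.
  x = λ² - 5 - 9 = 625 - 14 ≡ 19; y = λ·(5 - 19) - 8 ≡ 12. → (19, 12)
8Q: (19, 12) + (9, 34). λ = (34 - 12)/(9 - 19) ≡ 22/27 mod 37. 27⁻¹ ≡ 11 (mod 37), so λ ≡ 20.
  x = λ² - 19 - 9 = 400 - 28 ≡ 2; y = λ·(19 - 2) - 12 ≡ 32. → (2, 32)
9Q: (2, 32) + (9, 34). λ = (34 - 32)/(9 - 2) ≡ 2/7 mod 37. 7⁻¹ ≡ 16 (mod 37) since 7·16 = 112 ≡ 1, so λ ≡ 32.
  x = λ² - 2 - 9 = 1024 - 11 ≡ 14; y = λ·(2 - 14) - 32 ≡ 28. → (14, 28)

(14, 28)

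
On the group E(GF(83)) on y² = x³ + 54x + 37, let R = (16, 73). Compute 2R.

(8, 63)

tangent at (16, 73): λ = (3·16² + 54)/(2·73) ≡ 75/63. 63⁻¹ ≡ 29 (mod 83), so λ ≡ 75·29 ≡ 17.
  x = λ² - 16 - 16 = 289 - 32 ≡ 8; y = λ·(16 - 8) - 73 ≡ 63. → (8, 63)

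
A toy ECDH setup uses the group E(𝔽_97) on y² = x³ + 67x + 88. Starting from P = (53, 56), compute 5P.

(80, 70)

Double-and-add on 5 = (101)₂. Start with P = (53, 56) for the leading 1-bit.
double: tangent at (53, 56): λ = (3·53² + 67)/(2·56) ≡ 55/15. 15⁻¹ ≡ 13 (mod 97) since 15·13 = 195 ≡ 1, so λ ≡ 55·13 ≡ 36.
  x = λ² - 53 - 53 = 1296 - 106 ≡ 26; y = λ·(53 - 26) - 56 ≡ 43. → (26, 43)
double: tangent at (26, 43): λ = (3·26² + 67)/(2·43) ≡ 58/86. 86⁻¹ ≡ 44 (mod 97), so λ ≡ 58·44 ≡ 30.
  x = λ² - 26 - 26 = 900 - 52 ≡ 72; y = λ·(26 - 72) - 43 ≡ 32. → (72, 32)
add P: (72, 32) + (53, 56). λ = (56 - 32)/(53 - 72) ≡ 24/78 mod 97. 78⁻¹ ≡ 51 (mod 97), so λ ≡ 60.
  x = λ² - 72 - 53 = 3600 - 125 ≡ 80; y = λ·(72 - 80) - 32 ≡ 70. → (80, 70)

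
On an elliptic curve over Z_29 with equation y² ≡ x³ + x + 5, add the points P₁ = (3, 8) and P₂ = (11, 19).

(3, 8) + (11, 19). λ = (19 - 8)/(11 - 3) ≡ 11/8 mod 29. 8⁻¹ ≡ 11 (mod 29), so λ ≡ 5.
  x = λ² - 3 - 11 = 25 - 14 ≡ 11; y = λ·(3 - 11) - 8 ≡ 10. → (11, 10)

(11, 10)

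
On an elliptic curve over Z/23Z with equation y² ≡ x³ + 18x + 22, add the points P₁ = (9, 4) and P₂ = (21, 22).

(9, 4) + (21, 22). λ = (22 - 4)/(21 - 9) ≡ 18/12 mod 23. 12⁻¹ ≡ 2 (mod 23), so λ ≡ 13.
  x = λ² - 9 - 21 = 169 - 30 ≡ 1; y = λ·(9 - 1) - 4 ≡ 8. → (1, 8)

(1, 8)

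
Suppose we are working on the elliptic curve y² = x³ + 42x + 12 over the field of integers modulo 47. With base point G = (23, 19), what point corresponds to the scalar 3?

Repeated addition: build up to 3G.
2G: tangent at (23, 19): λ = (3·23² + 42)/(2·19) ≡ 31/38. 38⁻¹ ≡ 26 (mod 47), so λ ≡ 31·26 ≡ 7.
  x = λ² - 23 - 23 = 49 - 46 ≡ 3; y = λ·(23 - 3) - 19 ≡ 27. → (3, 27)
3G: (3, 27) + (23, 19). λ = (19 - 27)/(23 - 3) ≡ 39/20 mod 47. 20⁻¹ ≡ 40 (mod 47), so λ ≡ 9.
  x = λ² - 3 - 23 = 81 - 26 ≡ 8; y = λ·(3 - 8) - 27 ≡ 22. → (8, 22)

(8, 22)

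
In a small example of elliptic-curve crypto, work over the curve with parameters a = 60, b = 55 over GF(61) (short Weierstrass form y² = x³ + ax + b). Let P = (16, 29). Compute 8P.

Double-and-add on 8 = (1000)₂. Start with P = (16, 29) for the leading 1-bit.
double: tangent at (16, 29): λ = (3·16² + 60)/(2·29) ≡ 35/58. 58⁻¹ ≡ 20 (mod 61), so λ ≡ 35·20 ≡ 29.
  x = λ² - 16 - 16 = 841 - 32 ≡ 16; y = λ·(16 - 16) - 29 ≡ 32. → (16, 32)
double: tangent at (16, 32): λ = (3·16² + 60)/(2·32) ≡ 35/3. 3⁻¹ ≡ 41 (mod 61), so λ ≡ 35·41 ≡ 32.
  x = λ² - 16 - 16 = 1024 - 32 ≡ 16; y = λ·(16 - 16) - 32 ≡ 29. → (16, 29)
double: tangent at (16, 29): λ = (3·16² + 60)/(2·29) ≡ 35/58. 58⁻¹ ≡ 20 (mod 61), so λ ≡ 35·20 ≡ 29.
  x = λ² - 16 - 16 = 841 - 32 ≡ 16; y = λ·(16 - 16) - 29 ≡ 32. → (16, 32)

(16, 32)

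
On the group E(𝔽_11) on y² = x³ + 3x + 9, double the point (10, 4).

(6, 10)

tangent at (10, 4): λ = (3·10² + 3)/(2·4) ≡ 6/8. 8⁻¹ ≡ 7 (mod 11) since 8·7 = 56 ≡ 1, so λ ≡ 6·7 ≡ 9.
  x = λ² - 10 - 10 = 81 - 20 ≡ 6; y = λ·(10 - 6) - 4 ≡ 10. → (6, 10)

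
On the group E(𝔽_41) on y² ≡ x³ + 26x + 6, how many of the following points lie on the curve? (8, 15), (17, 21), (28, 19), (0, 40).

1

(8, 15): 15² ≡ 20, rhs ≡ 29 → off.
(17, 21): 21² ≡ 31, rhs ≡ 31 → on.
(28, 19): 19² ≡ 33, rhs ≡ 13 → off.
(0, 40): 40² ≡ 1, rhs ≡ 6 → off.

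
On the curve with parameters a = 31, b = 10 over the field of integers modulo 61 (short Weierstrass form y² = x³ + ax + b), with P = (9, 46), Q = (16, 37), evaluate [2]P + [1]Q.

First 2P:
Repeated addition: build up to 2P.
2P: tangent at (9, 46): λ = (3·9² + 31)/(2·46) ≡ 30/31. 31⁻¹ ≡ 2 (mod 61), so λ ≡ 30·2 ≡ 60.
  x = λ² - 9 - 9 = 3600 - 18 ≡ 44; y = λ·(9 - 44) - 46 ≡ 50. → (44, 50)
2P = (44, 50).
Finally 2P + Q:
(44, 50) + (16, 37). λ = (37 - 50)/(16 - 44) ≡ 48/33 mod 61. 33⁻¹ ≡ 37 (mod 61), so λ ≡ 7.
  x = λ² - 44 - 16 = 49 - 60 ≡ 50; y = λ·(44 - 50) - 50 ≡ 30. → (50, 30)

(50, 30)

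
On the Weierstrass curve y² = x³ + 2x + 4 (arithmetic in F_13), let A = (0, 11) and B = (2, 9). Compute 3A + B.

First 3A:
Repeated addition: build up to 3A.
2A: tangent at (0, 11): λ = (3·0² + 2)/(2·11) ≡ 2/9. 9⁻¹ ≡ 3 (mod 13), so λ ≡ 2·3 ≡ 6.
  x = λ² - 0 - 0 = 36 - 0 ≡ 10; y = λ·(0 - 10) - 11 ≡ 7. → (10, 7)
3A: (10, 7) + (0, 11). λ = (11 - 7)/(0 - 10) ≡ 4/3 mod 13. 3⁻¹ ≡ 9 (mod 13) since 3·9 = 27 ≡ 1, so λ ≡ 10.
  x = λ² - 10 - 0 = 100 - 10 ≡ 12; y = λ·(10 - 12) - 7 ≡ 12. → (12, 12)
3A = (12, 12).
Finally 3A + B:
(12, 12) + (2, 9). λ = (9 - 12)/(2 - 12) ≡ 10/3 mod 13. 3⁻¹ ≡ 9 (mod 13) since 3·9 = 27 ≡ 1, so λ ≡ 12.
  x = λ² - 12 - 2 = 144 - 14 ≡ 0; y = λ·(12 - 0) - 12 ≡ 2. → (0, 2)

(0, 2)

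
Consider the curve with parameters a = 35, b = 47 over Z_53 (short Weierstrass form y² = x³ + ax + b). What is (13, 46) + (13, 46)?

(18, 34)

tangent at (13, 46): λ = (3·13² + 35)/(2·46) ≡ 12/39. 39⁻¹ ≡ 34 (mod 53) since 39·34 = 1326 ≡ 1, so λ ≡ 12·34 ≡ 37.
  x = λ² - 13 - 13 = 1369 - 26 ≡ 18; y = λ·(13 - 18) - 46 ≡ 34. → (18, 34)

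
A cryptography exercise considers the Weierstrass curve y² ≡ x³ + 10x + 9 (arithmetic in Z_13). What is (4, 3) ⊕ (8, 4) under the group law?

(4, 3) + (8, 4). λ = (4 - 3)/(8 - 4) ≡ 1/4 mod 13. 4⁻¹ ≡ 10 (mod 13), so λ ≡ 10.
  x = λ² - 4 - 8 = 100 - 12 ≡ 10; y = λ·(4 - 10) - 3 ≡ 2. → (10, 2)

(10, 2)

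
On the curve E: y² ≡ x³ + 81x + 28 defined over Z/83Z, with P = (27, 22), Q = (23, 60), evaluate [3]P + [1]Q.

(75, 69)

First 3P:
Repeated addition: build up to 3P.
2P: tangent at (27, 22): λ = (3·27² + 81)/(2·22) ≡ 27/44. 44⁻¹ ≡ 17 (mod 83) since 44·17 = 748 ≡ 1, so λ ≡ 27·17 ≡ 44.
  x = λ² - 27 - 27 = 1936 - 54 ≡ 56; y = λ·(27 - 56) - 22 ≡ 30. → (56, 30)
3P: (56, 30) + (27, 22). λ = (22 - 30)/(27 - 56) ≡ 75/54 mod 83. 54⁻¹ ≡ 20 (mod 83) since 54·20 = 1080 ≡ 1, so λ ≡ 6.
  x = λ² - 56 - 27 = 36 - 83 ≡ 36; y = λ·(56 - 36) - 30 ≡ 7. → (36, 7)
3P = (36, 7).
Finally 3P + Q:
(36, 7) + (23, 60). λ = (60 - 7)/(23 - 36) ≡ 53/70 mod 83. 70⁻¹ ≡ 51 (mod 83), so λ ≡ 47.
  x = λ² - 36 - 23 = 2209 - 59 ≡ 75; y = λ·(36 - 75) - 7 ≡ 69. → (75, 69)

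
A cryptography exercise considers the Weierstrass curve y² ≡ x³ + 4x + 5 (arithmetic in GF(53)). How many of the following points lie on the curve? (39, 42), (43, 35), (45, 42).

(39, 42): 42² ≡ 15, rhs ≡ 14 → off.
(43, 35): 35² ≡ 6, rhs ≡ 25 → off.
(45, 42): 42² ≡ 15, rhs ≡ 44 → off.

0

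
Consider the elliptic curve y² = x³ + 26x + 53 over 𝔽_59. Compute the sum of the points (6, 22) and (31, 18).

(6, 22) + (31, 18). λ = (18 - 22)/(31 - 6) ≡ 55/25 mod 59. 25⁻¹ ≡ 26 (mod 59) since 25·26 = 650 ≡ 1, so λ ≡ 14.
  x = λ² - 6 - 31 = 196 - 37 ≡ 41; y = λ·(6 - 41) - 22 ≡ 19. → (41, 19)

(41, 19)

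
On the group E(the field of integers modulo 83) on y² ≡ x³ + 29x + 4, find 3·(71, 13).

(64, 75)

Write Q = (71, 13).
Repeated addition: build up to 3Q.
2Q: tangent at (71, 13): λ = (3·71² + 29)/(2·13) ≡ 46/26. 26⁻¹ ≡ 16 (mod 83) since 26·16 = 416 ≡ 1, so λ ≡ 46·16 ≡ 72.
  x = λ² - 71 - 71 = 5184 - 142 ≡ 62; y = λ·(71 - 62) - 13 ≡ 54. → (62, 54)
3Q: (62, 54) + (71, 13). λ = (13 - 54)/(71 - 62) ≡ 42/9 mod 83. 9⁻¹ ≡ 37 (mod 83), so λ ≡ 60.
  x = λ² - 62 - 71 = 3600 - 133 ≡ 64; y = λ·(62 - 64) - 54 ≡ 75. → (64, 75)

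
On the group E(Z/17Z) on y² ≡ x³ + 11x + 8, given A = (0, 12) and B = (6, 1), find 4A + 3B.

First 4A:
Double-and-add on 4 = (100)₂. Start with A = (0, 12) for the leading 1-bit.
double: tangent at (0, 12): λ = (3·0² + 11)/(2·12) ≡ 11/7. 7⁻¹ ≡ 5 (mod 17), so λ ≡ 11·5 ≡ 4.
  x = λ² - 0 - 0 = 16 - 0 ≡ 16; y = λ·(0 - 16) - 12 ≡ 9. → (16, 9)
double: tangent at (16, 9): λ = (3·16² + 11)/(2·9) ≡ 14/1. 1⁻¹ ≡ 1 (mod 17), so λ ≡ 14·1 ≡ 14.
  x = λ² - 16 - 16 = 196 - 32 ≡ 11; y = λ·(16 - 11) - 9 ≡ 10. → (11, 10)
4A = (11, 10).
Next 3B:
Repeated addition: build up to 3B.
2B: tangent at (6, 1): λ = (3·6² + 11)/(2·1) ≡ 0/2. 2⁻¹ ≡ 9 (mod 17), so λ ≡ 0·9 ≡ 0.
  x = λ² - 6 - 6 = 0 - 12 ≡ 5; y = λ·(6 - 5) - 1 ≡ 16. → (5, 16)
3B: (5, 16) + (6, 1). λ = (1 - 16)/(6 - 5) ≡ 2/1 mod 17. 1⁻¹ ≡ 1 (mod 17) since 1·1 = 1 ≡ 1, so λ ≡ 2.
  x = λ² - 5 - 6 = 4 - 11 ≡ 10; y = λ·(5 - 10) - 16 ≡ 8. → (10, 8)
3B = (10, 8).
Finally 4A + 3B:
(11, 10) + (10, 8). λ = (8 - 10)/(10 - 11) ≡ 15/16 mod 17. 16⁻¹ ≡ 16 (mod 17), so λ ≡ 2.
  x = λ² - 11 - 10 = 4 - 21 ≡ 0; y = λ·(11 - 0) - 10 ≡ 12. → (0, 12)

(0, 12)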